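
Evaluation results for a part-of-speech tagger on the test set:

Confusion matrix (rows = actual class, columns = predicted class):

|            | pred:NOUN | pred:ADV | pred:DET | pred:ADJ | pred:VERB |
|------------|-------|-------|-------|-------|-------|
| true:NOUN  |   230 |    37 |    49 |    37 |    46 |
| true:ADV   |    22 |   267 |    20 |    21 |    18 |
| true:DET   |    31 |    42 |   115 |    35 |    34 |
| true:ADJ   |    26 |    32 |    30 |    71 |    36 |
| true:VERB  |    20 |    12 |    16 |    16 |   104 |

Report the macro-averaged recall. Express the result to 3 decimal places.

0.555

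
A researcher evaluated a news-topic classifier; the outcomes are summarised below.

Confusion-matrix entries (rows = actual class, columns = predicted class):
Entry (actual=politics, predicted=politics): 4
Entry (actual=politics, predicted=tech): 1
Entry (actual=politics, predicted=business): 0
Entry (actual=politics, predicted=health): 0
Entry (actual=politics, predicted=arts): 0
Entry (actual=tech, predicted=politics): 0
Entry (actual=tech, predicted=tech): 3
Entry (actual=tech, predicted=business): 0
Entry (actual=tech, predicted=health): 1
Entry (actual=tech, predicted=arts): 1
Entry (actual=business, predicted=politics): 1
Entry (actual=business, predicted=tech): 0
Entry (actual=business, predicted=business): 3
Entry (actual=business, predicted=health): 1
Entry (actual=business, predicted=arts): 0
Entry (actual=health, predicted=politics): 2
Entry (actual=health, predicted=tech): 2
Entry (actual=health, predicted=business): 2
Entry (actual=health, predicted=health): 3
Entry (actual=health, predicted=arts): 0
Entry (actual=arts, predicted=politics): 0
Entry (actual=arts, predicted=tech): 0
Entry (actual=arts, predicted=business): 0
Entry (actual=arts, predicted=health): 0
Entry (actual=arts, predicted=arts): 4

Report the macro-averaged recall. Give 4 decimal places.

0.6667

Per-class recall (TP/(TP+FN)):
  politics: TP=4, FN=1+0+0+0=1 → 4/5 = 0.80000
  tech: TP=3, FN=0+0+1+1=2 → 3/5 = 0.60000
  business: TP=3, FN=1+0+1+0=2 → 3/5 = 0.60000
  health: TP=3, FN=2+2+2+0=6 → 3/9 = 0.33333
  arts: TP=4, FN=0+0+0+0=0 → 4/4 = 1.00000
Macro-recall = mean = (0.80000 + 0.60000 + 0.60000 + 0.33333 + 1.00000) / 5 = 0.6667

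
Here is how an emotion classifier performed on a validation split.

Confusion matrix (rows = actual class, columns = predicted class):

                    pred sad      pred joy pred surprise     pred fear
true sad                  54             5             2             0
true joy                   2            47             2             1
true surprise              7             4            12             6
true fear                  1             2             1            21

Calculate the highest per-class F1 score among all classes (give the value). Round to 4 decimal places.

0.8640

Per-class F1 score (2·TP/(2·TP+FP+FN)):
  sad: TP=54, FP=2+7+1=10, FN=5+2+0=7 → 108/125 = 0.86400
  joy: TP=47, FP=5+4+2=11, FN=2+2+1=5 → 94/110 = 0.85455
  surprise: TP=12, FP=2+2+1=5, FN=7+4+6=17 → 24/46 = 0.52174
  fear: TP=21, FP=0+1+6=7, FN=1+2+1=4 → 42/53 = 0.79245
Highest is class 'sad' with F1 score = 0.8640.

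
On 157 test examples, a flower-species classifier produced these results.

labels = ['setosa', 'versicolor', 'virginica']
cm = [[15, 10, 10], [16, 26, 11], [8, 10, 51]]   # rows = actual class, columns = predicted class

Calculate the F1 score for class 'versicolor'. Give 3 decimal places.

0.525

F1 score = 2·TP/(2·TP+FP+FN).
versicolor: TP=26, FP=10+10=20, FN=16+11=27 → 52/99 = 0.5253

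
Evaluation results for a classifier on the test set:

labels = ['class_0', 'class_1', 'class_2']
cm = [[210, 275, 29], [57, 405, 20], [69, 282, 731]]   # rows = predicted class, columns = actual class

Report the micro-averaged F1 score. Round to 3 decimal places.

Micro-averaging pools counts across classes: ΣTP=1346, ΣFP=732, ΣFN=732.
Micro-F1 score = 2·TP/(2·TP+FP+FN) on pooled counts = 0.648 (equals overall accuracy in single-label multiclass).

0.648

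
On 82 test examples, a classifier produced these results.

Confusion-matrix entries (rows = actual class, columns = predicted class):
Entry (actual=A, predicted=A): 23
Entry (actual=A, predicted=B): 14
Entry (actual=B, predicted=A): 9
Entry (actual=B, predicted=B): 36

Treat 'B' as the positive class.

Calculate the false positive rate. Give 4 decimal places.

FPR = FP/(FP+TN) = 14/(14+23) = 0.3784

0.3784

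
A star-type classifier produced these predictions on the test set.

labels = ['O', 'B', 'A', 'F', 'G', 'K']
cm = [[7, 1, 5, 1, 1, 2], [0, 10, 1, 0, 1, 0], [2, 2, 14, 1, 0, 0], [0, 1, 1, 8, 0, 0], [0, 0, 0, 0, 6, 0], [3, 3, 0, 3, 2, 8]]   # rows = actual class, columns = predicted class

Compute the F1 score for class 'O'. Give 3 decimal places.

0.483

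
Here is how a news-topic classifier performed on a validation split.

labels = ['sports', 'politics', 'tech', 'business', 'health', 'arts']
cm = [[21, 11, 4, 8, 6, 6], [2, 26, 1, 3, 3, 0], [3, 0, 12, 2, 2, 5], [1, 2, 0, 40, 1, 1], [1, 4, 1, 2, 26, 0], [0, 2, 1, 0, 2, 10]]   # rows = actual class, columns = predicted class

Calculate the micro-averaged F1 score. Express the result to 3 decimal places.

0.646

Micro-averaging pools counts across classes: ΣTP=135, ΣFP=74, ΣFN=74.
Micro-F1 score = 2·TP/(2·TP+FP+FN) on pooled counts = 0.646 (equals overall accuracy in single-label multiclass).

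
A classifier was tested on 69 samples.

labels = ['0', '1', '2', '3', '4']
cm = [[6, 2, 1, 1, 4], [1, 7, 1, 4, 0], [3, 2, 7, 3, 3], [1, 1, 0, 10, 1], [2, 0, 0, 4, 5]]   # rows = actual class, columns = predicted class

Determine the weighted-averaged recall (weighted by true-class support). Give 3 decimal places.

Per-class recall (TP/(TP+FN)):
  0: TP=6, FN=2+1+1+4=8 → 6/14 = 0.4286
  1: TP=7, FN=1+1+4+0=6 → 7/13 = 0.5385
  2: TP=7, FN=3+2+3+3=11 → 7/18 = 0.3889
  3: TP=10, FN=1+1+0+1=3 → 10/13 = 0.7692
  4: TP=5, FN=2+0+0+4=6 → 5/11 = 0.4545
Weighted-recall = Σ (supportᵢ/N)·recallᵢ with N=69: (14/69)·0.4286 + (13/69)·0.5385 + (18/69)·0.3889 + (13/69)·0.7692 + (11/69)·0.4545 = 0.507

0.507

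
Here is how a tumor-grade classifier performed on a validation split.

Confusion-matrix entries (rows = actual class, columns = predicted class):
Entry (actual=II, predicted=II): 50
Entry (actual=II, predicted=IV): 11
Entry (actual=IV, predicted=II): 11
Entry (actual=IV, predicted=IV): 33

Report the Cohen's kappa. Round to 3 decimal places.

0.570

Observed agreement pₒ = trace/N = 83/105 = 0.7905
Expected agreement pₑ = Σ (rowᵢ·colᵢ)/N² = (61·61 + 44·44)/105² = 0.5131
κ = (pₒ − pₑ)/(1 − pₑ) = (0.7905 − 0.5131)/(1 − 0.5131) = 0.570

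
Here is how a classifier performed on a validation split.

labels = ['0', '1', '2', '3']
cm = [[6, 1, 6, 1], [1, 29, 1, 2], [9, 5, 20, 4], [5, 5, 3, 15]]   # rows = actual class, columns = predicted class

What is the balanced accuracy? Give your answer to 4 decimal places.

0.5923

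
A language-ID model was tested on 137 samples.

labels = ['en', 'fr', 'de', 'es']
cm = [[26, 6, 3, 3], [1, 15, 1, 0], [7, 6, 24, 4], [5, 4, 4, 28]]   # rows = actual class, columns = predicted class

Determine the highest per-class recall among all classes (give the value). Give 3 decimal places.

Per-class recall (TP/(TP+FN)):
  en: TP=26, FN=6+3+3=12 → 26/38 = 0.6842
  fr: TP=15, FN=1+1+0=2 → 15/17 = 0.8824
  de: TP=24, FN=7+6+4=17 → 24/41 = 0.5854
  es: TP=28, FN=5+4+4=13 → 28/41 = 0.6829
Highest is class 'fr' with recall = 0.882.

0.882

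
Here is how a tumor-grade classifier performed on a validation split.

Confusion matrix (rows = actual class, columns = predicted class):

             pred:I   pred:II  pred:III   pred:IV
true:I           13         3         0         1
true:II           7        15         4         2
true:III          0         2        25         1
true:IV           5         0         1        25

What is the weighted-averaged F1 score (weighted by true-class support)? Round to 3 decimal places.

Per-class F1 score (2·TP/(2·TP+FP+FN)):
  I: TP=13, FP=7+0+5=12, FN=3+0+1=4 → 26/42 = 0.6190
  II: TP=15, FP=3+2+0=5, FN=7+4+2=13 → 30/48 = 0.6250
  III: TP=25, FP=0+4+1=5, FN=0+2+1=3 → 50/58 = 0.8621
  IV: TP=25, FP=1+2+1=4, FN=5+0+1=6 → 50/60 = 0.8333
Weighted-F1 score = Σ (supportᵢ/N)·F1 scoreᵢ with N=104: (17/104)·0.6190 + (28/104)·0.6250 + (28/104)·0.8621 + (31/104)·0.8333 = 0.750

0.750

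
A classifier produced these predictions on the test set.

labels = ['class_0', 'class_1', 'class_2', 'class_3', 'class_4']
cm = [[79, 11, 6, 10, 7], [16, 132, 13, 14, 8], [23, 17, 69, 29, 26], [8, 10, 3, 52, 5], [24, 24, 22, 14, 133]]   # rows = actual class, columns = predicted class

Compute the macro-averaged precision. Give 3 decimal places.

Per-class precision (TP/(TP+FP)):
  class_0: TP=79, FP=16+23+8+24=71 → 79/150 = 0.5267
  class_1: TP=132, FP=11+17+10+24=62 → 132/194 = 0.6804
  class_2: TP=69, FP=6+13+3+22=44 → 69/113 = 0.6106
  class_3: TP=52, FP=10+14+29+14=67 → 52/119 = 0.4370
  class_4: TP=133, FP=7+8+26+5=46 → 133/179 = 0.7430
Macro-precision = mean = (0.5267 + 0.6804 + 0.6106 + 0.4370 + 0.7430) / 5 = 0.600

0.600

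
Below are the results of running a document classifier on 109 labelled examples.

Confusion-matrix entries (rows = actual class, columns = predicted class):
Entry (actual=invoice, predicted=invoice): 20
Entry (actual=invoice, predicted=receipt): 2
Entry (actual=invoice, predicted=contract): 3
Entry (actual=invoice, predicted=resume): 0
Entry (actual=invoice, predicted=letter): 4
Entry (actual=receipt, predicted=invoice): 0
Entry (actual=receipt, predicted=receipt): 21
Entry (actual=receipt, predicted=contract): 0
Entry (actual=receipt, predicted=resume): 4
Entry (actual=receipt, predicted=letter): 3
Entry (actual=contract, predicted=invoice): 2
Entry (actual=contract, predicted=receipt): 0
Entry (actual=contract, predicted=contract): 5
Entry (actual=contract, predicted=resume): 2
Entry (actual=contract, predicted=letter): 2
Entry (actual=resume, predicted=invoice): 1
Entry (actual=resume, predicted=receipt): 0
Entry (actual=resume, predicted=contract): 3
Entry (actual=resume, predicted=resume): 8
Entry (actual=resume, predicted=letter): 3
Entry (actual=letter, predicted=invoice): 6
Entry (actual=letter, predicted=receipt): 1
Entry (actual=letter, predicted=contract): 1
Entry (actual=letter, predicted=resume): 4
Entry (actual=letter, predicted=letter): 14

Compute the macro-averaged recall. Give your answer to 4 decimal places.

0.5932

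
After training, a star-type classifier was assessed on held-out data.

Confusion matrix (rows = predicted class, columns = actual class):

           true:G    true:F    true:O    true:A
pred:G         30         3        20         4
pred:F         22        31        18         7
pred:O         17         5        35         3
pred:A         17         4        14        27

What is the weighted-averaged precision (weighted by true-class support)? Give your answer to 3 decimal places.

Per-class precision (TP/(TP+FP)):
  G: TP=30, FP=3+20+4=27 → 30/57 = 0.5263
  F: TP=31, FP=22+18+7=47 → 31/78 = 0.3974
  O: TP=35, FP=17+5+3=25 → 35/60 = 0.5833
  A: TP=27, FP=17+4+14=35 → 27/62 = 0.4355
Weighted-precision = Σ (supportᵢ/N)·precisionᵢ with N=257: (86/257)·0.5263 + (43/257)·0.3974 + (87/257)·0.5833 + (41/257)·0.4355 = 0.510

0.510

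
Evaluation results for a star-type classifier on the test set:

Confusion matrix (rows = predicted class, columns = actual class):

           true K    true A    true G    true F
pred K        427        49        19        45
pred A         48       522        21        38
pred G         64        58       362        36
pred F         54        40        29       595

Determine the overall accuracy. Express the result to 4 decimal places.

Accuracy = trace / total = (427+522+362+595=1906) / 2407 = 1906/2407 = 0.7919

0.7919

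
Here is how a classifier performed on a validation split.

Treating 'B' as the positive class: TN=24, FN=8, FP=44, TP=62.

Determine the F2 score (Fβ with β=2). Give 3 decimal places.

Fβ = (1+β²)·TP / ((1+β²)·TP + β²·FN + FP), with β²=4
= 5·62 / (5·62 + 4·8 + 44) = 0.803

0.803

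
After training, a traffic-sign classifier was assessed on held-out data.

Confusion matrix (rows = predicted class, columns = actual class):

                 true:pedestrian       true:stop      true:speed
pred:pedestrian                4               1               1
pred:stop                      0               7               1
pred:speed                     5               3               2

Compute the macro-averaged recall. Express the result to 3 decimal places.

Per-class recall (TP/(TP+FN)):
  pedestrian: TP=4, FN=0+5=5 → 4/9 = 0.4444
  stop: TP=7, FN=1+3=4 → 7/11 = 0.6364
  speed: TP=2, FN=1+1=2 → 2/4 = 0.5000
Macro-recall = mean = (0.4444 + 0.6364 + 0.5000) / 3 = 0.527

0.527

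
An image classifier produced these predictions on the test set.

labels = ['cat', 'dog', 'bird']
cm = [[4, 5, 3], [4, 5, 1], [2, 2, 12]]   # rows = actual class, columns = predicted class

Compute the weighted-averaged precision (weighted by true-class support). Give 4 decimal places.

0.5518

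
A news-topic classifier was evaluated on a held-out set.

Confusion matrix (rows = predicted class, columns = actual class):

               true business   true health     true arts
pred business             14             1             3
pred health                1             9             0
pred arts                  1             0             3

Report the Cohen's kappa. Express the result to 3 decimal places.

0.686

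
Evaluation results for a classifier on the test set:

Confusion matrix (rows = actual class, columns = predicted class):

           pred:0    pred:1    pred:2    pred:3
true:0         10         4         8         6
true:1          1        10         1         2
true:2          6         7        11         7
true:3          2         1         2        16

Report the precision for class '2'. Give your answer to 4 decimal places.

One-vs-rest for '2': TP = diagonal; FP = other classes predicted '2'; FN = '2' predicted as other.
precision = TP/(TP+FP).
2: TP=11, FP=8+1+2=11 → 11/22 = 0.50000

0.5000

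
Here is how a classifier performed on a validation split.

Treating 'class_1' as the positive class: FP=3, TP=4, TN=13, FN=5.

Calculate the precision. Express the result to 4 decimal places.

Precision = TP/(TP+FP) = 4/(4+3) = 4/7 = 0.5714

0.5714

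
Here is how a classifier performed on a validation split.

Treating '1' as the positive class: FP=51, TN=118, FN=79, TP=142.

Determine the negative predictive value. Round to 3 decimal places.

0.599

NPV = TN/(TN+FN) = 118/(118+79) = 0.599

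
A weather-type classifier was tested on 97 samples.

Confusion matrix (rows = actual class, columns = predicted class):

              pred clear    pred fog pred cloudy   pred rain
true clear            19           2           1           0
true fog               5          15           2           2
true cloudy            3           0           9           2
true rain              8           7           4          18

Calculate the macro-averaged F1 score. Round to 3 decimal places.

0.625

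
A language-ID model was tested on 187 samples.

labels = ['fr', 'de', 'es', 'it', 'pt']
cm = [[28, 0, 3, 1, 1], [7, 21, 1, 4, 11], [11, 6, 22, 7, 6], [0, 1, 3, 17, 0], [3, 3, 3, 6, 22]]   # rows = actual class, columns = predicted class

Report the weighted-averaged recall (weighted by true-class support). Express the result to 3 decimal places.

0.588

Per-class recall (TP/(TP+FN)):
  fr: TP=28, FN=0+3+1+1=5 → 28/33 = 0.8485
  de: TP=21, FN=7+1+4+11=23 → 21/44 = 0.4773
  es: TP=22, FN=11+6+7+6=30 → 22/52 = 0.4231
  it: TP=17, FN=0+1+3+0=4 → 17/21 = 0.8095
  pt: TP=22, FN=3+3+3+6=15 → 22/37 = 0.5946
Weighted-recall = Σ (supportᵢ/N)·recallᵢ with N=187: (33/187)·0.8485 + (44/187)·0.4773 + (52/187)·0.4231 + (21/187)·0.8095 + (37/187)·0.5946 = 0.588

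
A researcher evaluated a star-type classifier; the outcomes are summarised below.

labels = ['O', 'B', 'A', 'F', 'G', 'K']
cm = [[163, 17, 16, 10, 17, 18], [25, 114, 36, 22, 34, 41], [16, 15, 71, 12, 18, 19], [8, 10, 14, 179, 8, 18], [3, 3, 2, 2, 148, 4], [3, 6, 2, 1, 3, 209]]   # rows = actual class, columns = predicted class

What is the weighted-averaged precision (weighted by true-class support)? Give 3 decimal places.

0.690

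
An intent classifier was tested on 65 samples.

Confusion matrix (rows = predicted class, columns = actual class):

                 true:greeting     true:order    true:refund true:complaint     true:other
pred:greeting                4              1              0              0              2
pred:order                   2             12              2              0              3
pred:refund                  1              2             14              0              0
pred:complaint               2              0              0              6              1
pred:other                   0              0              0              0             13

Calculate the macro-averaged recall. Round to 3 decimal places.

0.761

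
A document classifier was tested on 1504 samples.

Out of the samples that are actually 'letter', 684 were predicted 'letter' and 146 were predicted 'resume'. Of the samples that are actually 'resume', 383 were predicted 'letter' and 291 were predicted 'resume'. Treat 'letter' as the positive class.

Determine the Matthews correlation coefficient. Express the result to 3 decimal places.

MCC = (TP·TN − FP·FN) / √((TP+FP)(TP+FN)(TN+FP)(TN+FN))
Numerator = 684·291 − 383·146 = 143126
Denominator = √(1067·830·674·437) = √260845798180 = 510730.6513
MCC = 143126 / 510730.6513 = 0.280

0.280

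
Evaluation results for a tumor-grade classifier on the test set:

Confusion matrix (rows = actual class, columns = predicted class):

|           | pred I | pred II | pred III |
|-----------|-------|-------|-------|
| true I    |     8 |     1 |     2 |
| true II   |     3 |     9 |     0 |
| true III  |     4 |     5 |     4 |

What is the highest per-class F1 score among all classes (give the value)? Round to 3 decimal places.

0.667

Per-class F1 score (2·TP/(2·TP+FP+FN)):
  I: TP=8, FP=3+4=7, FN=1+2=3 → 16/26 = 0.6154
  II: TP=9, FP=1+5=6, FN=3+0=3 → 18/27 = 0.6667
  III: TP=4, FP=2+0=2, FN=4+5=9 → 8/19 = 0.4211
Highest is class 'II' with F1 score = 0.667.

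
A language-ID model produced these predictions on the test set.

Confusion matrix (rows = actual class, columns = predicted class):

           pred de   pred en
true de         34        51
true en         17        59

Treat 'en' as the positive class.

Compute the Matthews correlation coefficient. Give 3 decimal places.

MCC = (TP·TN − FP·FN) / √((TP+FP)(TP+FN)(TN+FP)(TN+FN))
Numerator = 59·34 − 51·17 = 1139
Denominator = √(110·76·85·51) = √36240600 = 6020.0166
MCC = 1139 / 6020.0166 = 0.189

0.189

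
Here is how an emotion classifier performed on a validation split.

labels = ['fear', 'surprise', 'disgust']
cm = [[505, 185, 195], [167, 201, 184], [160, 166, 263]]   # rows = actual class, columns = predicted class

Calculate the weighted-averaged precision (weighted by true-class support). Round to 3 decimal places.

Per-class precision (TP/(TP+FP)):
  fear: TP=505, FP=167+160=327 → 505/832 = 0.6070
  surprise: TP=201, FP=185+166=351 → 201/552 = 0.3641
  disgust: TP=263, FP=195+184=379 → 263/642 = 0.4097
Weighted-precision = Σ (supportᵢ/N)·precisionᵢ with N=2026: (885/2026)·0.6070 + (552/2026)·0.3641 + (589/2026)·0.4097 = 0.483

0.483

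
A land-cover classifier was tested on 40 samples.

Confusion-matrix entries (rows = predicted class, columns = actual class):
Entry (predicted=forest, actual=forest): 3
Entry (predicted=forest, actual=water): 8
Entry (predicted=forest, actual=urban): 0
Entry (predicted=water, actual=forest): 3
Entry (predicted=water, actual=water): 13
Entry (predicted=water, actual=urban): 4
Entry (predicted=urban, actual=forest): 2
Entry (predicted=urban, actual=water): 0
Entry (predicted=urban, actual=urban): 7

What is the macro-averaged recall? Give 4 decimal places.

0.5435

Per-class recall (TP/(TP+FN)):
  forest: TP=3, FN=3+2=5 → 3/8 = 0.37500
  water: TP=13, FN=8+0=8 → 13/21 = 0.61905
  urban: TP=7, FN=0+4=4 → 7/11 = 0.63636
Macro-recall = mean = (0.37500 + 0.61905 + 0.63636) / 3 = 0.5435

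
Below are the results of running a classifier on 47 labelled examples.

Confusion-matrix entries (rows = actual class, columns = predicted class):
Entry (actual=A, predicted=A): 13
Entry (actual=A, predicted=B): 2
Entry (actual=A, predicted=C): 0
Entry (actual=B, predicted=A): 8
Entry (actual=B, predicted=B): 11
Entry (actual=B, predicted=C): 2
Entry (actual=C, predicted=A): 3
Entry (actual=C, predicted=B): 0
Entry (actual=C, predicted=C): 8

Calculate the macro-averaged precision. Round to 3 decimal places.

Per-class precision (TP/(TP+FP)):
  A: TP=13, FP=8+3=11 → 13/24 = 0.5417
  B: TP=11, FP=2+0=2 → 11/13 = 0.8462
  C: TP=8, FP=0+2=2 → 8/10 = 0.8000
Macro-precision = mean = (0.5417 + 0.8462 + 0.8000) / 3 = 0.729

0.729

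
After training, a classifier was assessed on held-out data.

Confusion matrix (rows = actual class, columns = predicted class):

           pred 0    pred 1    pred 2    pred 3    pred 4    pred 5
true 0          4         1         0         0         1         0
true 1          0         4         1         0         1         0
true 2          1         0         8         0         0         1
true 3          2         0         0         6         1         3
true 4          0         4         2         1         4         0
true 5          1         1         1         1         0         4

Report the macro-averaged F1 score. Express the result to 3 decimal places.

0.557

Per-class F1 score (2·TP/(2·TP+FP+FN)):
  0: TP=4, FP=0+1+2+0+1=4, FN=1+0+0+1+0=2 → 8/14 = 0.5714
  1: TP=4, FP=1+0+0+4+1=6, FN=0+1+0+1+0=2 → 8/16 = 0.5000
  2: TP=8, FP=0+1+0+2+1=4, FN=1+0+0+0+1=2 → 16/22 = 0.7273
  3: TP=6, FP=0+0+0+1+1=2, FN=2+0+0+1+3=6 → 12/20 = 0.6000
  4: TP=4, FP=1+1+0+1+0=3, FN=0+4+2+1+0=7 → 8/18 = 0.4444
  5: TP=4, FP=0+0+1+3+0=4, FN=1+1+1+1+0=4 → 8/16 = 0.5000
Macro-F1 score = mean = (0.5714 + 0.5000 + 0.7273 + 0.6000 + 0.4444 + 0.5000) / 6 = 0.557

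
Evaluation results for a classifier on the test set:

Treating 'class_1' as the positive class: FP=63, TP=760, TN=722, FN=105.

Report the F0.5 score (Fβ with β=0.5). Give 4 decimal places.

0.9141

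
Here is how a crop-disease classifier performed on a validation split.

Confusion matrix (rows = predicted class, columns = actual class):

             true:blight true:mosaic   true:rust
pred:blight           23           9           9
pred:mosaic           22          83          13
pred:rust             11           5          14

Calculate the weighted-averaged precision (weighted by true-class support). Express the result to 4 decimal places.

0.6161

Per-class precision (TP/(TP+FP)):
  blight: TP=23, FP=9+9=18 → 23/41 = 0.56098
  mosaic: TP=83, FP=22+13=35 → 83/118 = 0.70339
  rust: TP=14, FP=11+5=16 → 14/30 = 0.46667
Weighted-precision = Σ (supportᵢ/N)·precisionᵢ with N=189: (56/189)·0.56098 + (97/189)·0.70339 + (36/189)·0.46667 = 0.6161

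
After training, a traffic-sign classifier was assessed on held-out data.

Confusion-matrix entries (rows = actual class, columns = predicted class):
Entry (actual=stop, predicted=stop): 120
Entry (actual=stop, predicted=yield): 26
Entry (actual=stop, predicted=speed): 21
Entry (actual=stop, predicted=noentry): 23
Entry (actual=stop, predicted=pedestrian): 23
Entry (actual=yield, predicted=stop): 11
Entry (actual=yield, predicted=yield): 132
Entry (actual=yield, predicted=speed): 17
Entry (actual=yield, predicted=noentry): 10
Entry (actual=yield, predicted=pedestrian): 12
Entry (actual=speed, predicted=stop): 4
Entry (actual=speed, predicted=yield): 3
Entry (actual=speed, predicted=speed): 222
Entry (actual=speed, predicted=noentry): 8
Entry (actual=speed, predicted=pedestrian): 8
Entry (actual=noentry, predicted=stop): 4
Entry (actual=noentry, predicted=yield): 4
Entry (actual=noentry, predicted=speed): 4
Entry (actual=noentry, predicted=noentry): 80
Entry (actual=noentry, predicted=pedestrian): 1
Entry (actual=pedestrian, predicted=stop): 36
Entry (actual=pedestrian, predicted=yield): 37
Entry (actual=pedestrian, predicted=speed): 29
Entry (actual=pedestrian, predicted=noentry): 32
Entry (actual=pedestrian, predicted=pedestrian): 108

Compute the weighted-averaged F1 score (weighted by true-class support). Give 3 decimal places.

Per-class F1 score (2·TP/(2·TP+FP+FN)):
  stop: TP=120, FP=11+4+4+36=55, FN=26+21+23+23=93 → 240/388 = 0.6186
  yield: TP=132, FP=26+3+4+37=70, FN=11+17+10+12=50 → 264/384 = 0.6875
  speed: TP=222, FP=21+17+4+29=71, FN=4+3+8+8=23 → 444/538 = 0.8253
  noentry: TP=80, FP=23+10+8+32=73, FN=4+4+4+1=13 → 160/246 = 0.6504
  pedestrian: TP=108, FP=23+12+8+1=44, FN=36+37+29+32=134 → 216/394 = 0.5482
Weighted-F1 score = Σ (supportᵢ/N)·F1 scoreᵢ with N=975: (213/975)·0.6186 + (182/975)·0.6875 + (245/975)·0.8253 + (93/975)·0.6504 + (242/975)·0.5482 = 0.669

0.669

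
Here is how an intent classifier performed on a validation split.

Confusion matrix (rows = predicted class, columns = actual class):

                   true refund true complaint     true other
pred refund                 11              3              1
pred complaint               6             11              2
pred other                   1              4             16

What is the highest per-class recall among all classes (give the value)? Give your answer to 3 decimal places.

0.842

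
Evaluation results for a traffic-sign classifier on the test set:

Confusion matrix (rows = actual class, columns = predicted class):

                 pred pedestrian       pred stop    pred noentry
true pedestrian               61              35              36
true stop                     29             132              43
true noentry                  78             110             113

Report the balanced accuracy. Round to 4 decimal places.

Balanced accuracy = mean of per-class recall.
  pedestrian: recall = 61/132 = 0.46212
  stop: recall = 132/204 = 0.64706
  noentry: recall = 113/301 = 0.37542
Mean = (0.46212 + 0.64706 + 0.37542) / 3 = 0.4949

0.4949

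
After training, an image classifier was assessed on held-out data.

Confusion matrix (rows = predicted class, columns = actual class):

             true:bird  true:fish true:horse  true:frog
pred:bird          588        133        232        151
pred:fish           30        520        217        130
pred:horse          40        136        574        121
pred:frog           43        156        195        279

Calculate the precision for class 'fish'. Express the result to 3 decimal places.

0.580

One-vs-rest for 'fish': TP = diagonal; FP = other classes predicted 'fish'; FN = 'fish' predicted as other.
precision = TP/(TP+FP).
fish: TP=520, FP=30+217+130=377 → 520/897 = 0.5797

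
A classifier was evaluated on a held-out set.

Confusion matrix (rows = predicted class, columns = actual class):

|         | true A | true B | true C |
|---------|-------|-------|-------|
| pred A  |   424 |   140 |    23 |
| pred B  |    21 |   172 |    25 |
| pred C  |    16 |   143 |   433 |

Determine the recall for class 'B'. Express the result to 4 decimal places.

0.3780

recall = TP/(TP+FN).
B: TP=172, FN=140+143=283 → 172/455 = 0.37802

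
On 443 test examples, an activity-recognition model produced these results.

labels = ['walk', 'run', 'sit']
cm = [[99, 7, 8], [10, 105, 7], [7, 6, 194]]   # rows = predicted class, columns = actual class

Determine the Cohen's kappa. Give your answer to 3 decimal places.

0.841

Observed agreement pₒ = trace/N = 398/443 = 0.8984
Expected agreement pₑ = Σ (rowᵢ·colᵢ)/N² = (116·114 + 118·122 + 209·207)/443² = 0.3612
κ = (pₒ − pₑ)/(1 − pₑ) = (0.8984 − 0.3612)/(1 − 0.3612) = 0.841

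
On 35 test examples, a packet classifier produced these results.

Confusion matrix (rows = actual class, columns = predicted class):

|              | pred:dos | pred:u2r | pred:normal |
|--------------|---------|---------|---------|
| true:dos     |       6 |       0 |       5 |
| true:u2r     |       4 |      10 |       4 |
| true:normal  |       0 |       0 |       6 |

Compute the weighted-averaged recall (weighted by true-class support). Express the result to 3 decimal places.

Per-class recall (TP/(TP+FN)):
  dos: TP=6, FN=0+5=5 → 6/11 = 0.5455
  u2r: TP=10, FN=4+4=8 → 10/18 = 0.5556
  normal: TP=6, FN=0+0=0 → 6/6 = 1.0000
Weighted-recall = Σ (supportᵢ/N)·recallᵢ with N=35: (11/35)·0.5455 + (18/35)·0.5556 + (6/35)·1.0000 = 0.629

0.629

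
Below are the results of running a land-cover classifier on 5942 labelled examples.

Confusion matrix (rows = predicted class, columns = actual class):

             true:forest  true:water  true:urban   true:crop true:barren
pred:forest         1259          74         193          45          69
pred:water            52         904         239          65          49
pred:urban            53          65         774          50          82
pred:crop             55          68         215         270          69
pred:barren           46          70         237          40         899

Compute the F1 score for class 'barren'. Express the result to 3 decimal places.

Treat 'barren' as positive and all other classes as negative.
F1 score = 2·TP/(2·TP+FP+FN).
barren: TP=899, FP=46+70+237+40=393, FN=69+49+82+69=269 → 1798/2460 = 0.7309

0.731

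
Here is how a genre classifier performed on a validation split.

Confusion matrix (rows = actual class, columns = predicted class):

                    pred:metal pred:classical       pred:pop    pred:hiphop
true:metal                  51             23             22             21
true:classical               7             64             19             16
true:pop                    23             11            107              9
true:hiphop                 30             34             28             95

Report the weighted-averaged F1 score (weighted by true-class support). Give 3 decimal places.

Per-class F1 score (2·TP/(2·TP+FP+FN)):
  metal: TP=51, FP=7+23+30=60, FN=23+22+21=66 → 102/228 = 0.4474
  classical: TP=64, FP=23+11+34=68, FN=7+19+16=42 → 128/238 = 0.5378
  pop: TP=107, FP=22+19+28=69, FN=23+11+9=43 → 214/326 = 0.6564
  hiphop: TP=95, FP=21+16+9=46, FN=30+34+28=92 → 190/328 = 0.5793
Weighted-F1 score = Σ (supportᵢ/N)·F1 scoreᵢ with N=560: (117/560)·0.4474 + (106/560)·0.5378 + (150/560)·0.6564 + (187/560)·0.5793 = 0.565

0.565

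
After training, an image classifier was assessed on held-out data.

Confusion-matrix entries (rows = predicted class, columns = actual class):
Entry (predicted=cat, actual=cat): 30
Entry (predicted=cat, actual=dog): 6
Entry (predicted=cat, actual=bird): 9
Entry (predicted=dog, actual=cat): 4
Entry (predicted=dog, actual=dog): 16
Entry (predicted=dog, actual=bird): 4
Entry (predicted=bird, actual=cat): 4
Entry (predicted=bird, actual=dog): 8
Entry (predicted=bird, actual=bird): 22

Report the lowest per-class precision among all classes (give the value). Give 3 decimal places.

Per-class precision (TP/(TP+FP)):
  cat: TP=30, FP=6+9=15 → 30/45 = 0.6667
  dog: TP=16, FP=4+4=8 → 16/24 = 0.6667
  bird: TP=22, FP=4+8=12 → 22/34 = 0.6471
Lowest is class 'bird' with precision = 0.647.

0.647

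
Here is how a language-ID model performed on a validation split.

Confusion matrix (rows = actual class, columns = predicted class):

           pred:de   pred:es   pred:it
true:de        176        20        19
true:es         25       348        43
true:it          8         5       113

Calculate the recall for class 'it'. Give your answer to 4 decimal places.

Treat 'it' as positive and all other classes as negative.
recall = TP/(TP+FN).
it: TP=113, FN=8+5=13 → 113/126 = 0.89683

0.8968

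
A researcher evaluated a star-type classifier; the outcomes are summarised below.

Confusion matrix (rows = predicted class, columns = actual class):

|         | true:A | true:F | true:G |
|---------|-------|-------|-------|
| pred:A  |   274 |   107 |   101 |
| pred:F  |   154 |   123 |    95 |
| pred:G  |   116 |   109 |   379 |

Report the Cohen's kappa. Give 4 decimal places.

0.2847

Observed agreement pₒ = trace/N = 776/1458 = 0.53224
Expected agreement pₑ = Σ (rowᵢ·colᵢ)/N² = (544·482 + 339·372 + 575·604)/1458² = 0.34605
κ = (pₒ − pₑ)/(1 − pₑ) = (0.53224 − 0.34605)/(1 − 0.34605) = 0.2847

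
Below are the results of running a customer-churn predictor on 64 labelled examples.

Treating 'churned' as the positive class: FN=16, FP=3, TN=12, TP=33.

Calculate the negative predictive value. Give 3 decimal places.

NPV = TN/(TN+FN) = 12/(12+16) = 0.429

0.429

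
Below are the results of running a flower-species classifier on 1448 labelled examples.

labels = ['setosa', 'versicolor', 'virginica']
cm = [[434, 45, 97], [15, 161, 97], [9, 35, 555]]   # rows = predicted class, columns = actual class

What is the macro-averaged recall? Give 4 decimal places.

0.7855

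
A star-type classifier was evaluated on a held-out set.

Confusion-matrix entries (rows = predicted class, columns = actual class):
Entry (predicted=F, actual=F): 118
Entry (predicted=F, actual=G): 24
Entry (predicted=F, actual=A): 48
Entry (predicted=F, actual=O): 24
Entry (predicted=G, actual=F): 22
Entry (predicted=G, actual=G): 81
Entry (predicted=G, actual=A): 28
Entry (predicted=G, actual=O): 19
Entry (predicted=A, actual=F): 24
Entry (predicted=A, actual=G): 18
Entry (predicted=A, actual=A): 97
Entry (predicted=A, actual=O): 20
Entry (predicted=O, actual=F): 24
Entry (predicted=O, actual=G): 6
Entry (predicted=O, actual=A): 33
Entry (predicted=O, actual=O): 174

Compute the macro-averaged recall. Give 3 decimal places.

Per-class recall (TP/(TP+FN)):
  F: TP=118, FN=22+24+24=70 → 118/188 = 0.6277
  G: TP=81, FN=24+18+6=48 → 81/129 = 0.6279
  A: TP=97, FN=48+28+33=109 → 97/206 = 0.4709
  O: TP=174, FN=24+19+20=63 → 174/237 = 0.7342
Macro-recall = mean = (0.6277 + 0.6279 + 0.4709 + 0.7342) / 4 = 0.615

0.615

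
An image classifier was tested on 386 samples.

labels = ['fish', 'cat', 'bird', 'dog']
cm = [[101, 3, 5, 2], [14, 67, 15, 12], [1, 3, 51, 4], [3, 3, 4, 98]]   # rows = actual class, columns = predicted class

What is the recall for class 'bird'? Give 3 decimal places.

0.864

One-vs-rest for 'bird': TP = diagonal; FP = other classes predicted 'bird'; FN = 'bird' predicted as other.
recall = TP/(TP+FN).
bird: TP=51, FN=1+3+4=8 → 51/59 = 0.8644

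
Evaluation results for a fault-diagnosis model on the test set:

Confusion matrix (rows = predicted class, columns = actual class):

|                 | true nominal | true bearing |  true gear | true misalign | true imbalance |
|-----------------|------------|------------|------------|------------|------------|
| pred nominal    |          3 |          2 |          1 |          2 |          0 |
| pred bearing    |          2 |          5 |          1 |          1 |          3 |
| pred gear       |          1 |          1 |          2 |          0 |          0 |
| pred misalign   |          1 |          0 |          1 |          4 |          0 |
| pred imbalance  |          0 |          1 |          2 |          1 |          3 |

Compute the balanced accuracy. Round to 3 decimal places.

0.454

Balanced accuracy = mean of per-class recall.
  nominal: recall = 3/7 = 0.4286
  bearing: recall = 5/9 = 0.5556
  gear: recall = 2/7 = 0.2857
  misalign: recall = 4/8 = 0.5000
  imbalance: recall = 3/6 = 0.5000
Mean = (0.4286 + 0.5556 + 0.2857 + 0.5000 + 0.5000) / 5 = 0.454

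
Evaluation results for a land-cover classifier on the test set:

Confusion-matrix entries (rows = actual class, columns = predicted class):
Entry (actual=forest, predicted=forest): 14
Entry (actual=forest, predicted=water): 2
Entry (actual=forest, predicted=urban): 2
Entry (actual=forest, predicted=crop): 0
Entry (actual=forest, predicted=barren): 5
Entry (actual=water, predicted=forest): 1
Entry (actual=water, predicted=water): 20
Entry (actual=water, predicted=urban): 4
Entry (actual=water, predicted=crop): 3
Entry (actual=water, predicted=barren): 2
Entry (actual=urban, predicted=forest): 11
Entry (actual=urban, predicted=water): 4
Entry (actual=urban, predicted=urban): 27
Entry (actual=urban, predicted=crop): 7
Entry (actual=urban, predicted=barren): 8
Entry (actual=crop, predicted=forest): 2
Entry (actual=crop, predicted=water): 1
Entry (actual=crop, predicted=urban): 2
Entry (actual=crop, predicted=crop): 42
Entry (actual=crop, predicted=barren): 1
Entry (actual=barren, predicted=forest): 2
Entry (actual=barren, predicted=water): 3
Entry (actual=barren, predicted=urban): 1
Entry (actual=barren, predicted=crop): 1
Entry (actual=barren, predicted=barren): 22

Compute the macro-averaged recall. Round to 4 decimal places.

0.6765

Per-class recall (TP/(TP+FN)):
  forest: TP=14, FN=2+2+0+5=9 → 14/23 = 0.60870
  water: TP=20, FN=1+4+3+2=10 → 20/30 = 0.66667
  urban: TP=27, FN=11+4+7+8=30 → 27/57 = 0.47368
  crop: TP=42, FN=2+1+2+1=6 → 42/48 = 0.87500
  barren: TP=22, FN=2+3+1+1=7 → 22/29 = 0.75862
Macro-recall = mean = (0.60870 + 0.66667 + 0.47368 + 0.87500 + 0.75862) / 5 = 0.6765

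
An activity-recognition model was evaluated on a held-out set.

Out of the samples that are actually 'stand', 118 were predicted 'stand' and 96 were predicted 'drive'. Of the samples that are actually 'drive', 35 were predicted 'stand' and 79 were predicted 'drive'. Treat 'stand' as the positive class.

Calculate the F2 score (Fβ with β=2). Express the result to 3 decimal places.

Fβ = (1+β²)·TP / ((1+β²)·TP + β²·FN + FP), with β²=4
= 5·118 / (5·118 + 4·96 + 35) = 0.585

0.585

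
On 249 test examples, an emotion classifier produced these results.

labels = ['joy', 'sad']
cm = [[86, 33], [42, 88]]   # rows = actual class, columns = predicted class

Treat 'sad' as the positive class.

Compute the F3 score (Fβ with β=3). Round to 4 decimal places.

0.6816

Fβ = (1+β²)·TP / ((1+β²)·TP + β²·FN + FP), with β²=9
= 10·88 / (10·88 + 9·42 + 33) = 0.6816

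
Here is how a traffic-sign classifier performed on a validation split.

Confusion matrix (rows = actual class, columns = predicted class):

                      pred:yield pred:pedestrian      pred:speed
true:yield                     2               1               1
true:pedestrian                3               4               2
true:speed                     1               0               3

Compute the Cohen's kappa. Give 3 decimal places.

Observed agreement pₒ = trace/N = 9/17 = 0.5294
Expected agreement pₑ = Σ (rowᵢ·colᵢ)/N² = (4·6 + 9·5 + 4·6)/17² = 0.3218
κ = (pₒ − pₑ)/(1 − pₑ) = (0.5294 − 0.3218)/(1 − 0.3218) = 0.306

0.306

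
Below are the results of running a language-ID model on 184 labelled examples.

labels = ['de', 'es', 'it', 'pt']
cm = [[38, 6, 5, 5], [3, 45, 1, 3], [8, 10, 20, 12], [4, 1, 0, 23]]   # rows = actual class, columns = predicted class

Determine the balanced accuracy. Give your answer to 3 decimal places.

0.698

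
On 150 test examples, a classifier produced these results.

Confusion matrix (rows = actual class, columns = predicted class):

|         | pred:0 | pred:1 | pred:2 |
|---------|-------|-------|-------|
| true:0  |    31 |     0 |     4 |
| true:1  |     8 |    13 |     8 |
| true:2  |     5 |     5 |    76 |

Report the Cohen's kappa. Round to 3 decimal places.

0.650

Observed agreement pₒ = trace/N = 120/150 = 0.8000
Expected agreement pₑ = Σ (rowᵢ·colᵢ)/N² = (35·44 + 29·18 + 86·88)/150² = 0.4280
κ = (pₒ − pₑ)/(1 − pₑ) = (0.8000 − 0.4280)/(1 − 0.4280) = 0.650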